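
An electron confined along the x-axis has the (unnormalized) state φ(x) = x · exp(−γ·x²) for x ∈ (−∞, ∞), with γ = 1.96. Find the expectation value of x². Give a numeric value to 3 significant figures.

0.383

⟨x²⟩ = ∫ x²·|φ|² dx / ∫|φ|² dx (integrals over the domain).
Expand each integrand as polynomial × e^(−2γx²) and use ∫x^(2j)·e^(−2γx²) dx = (2j−1)!!/(4γ)^j · √(π/(2γ)), odd powers → 0; here √(π/(2γ)) = 0.89522.
State is unnormalized: ∫|φ|² dx = 0.11419, and ∫φ*·x²·φ dx = 0.043694, so ⟨x²⟩ = 0.043694 / 0.11419.
⟨x²⟩ = 0.38265.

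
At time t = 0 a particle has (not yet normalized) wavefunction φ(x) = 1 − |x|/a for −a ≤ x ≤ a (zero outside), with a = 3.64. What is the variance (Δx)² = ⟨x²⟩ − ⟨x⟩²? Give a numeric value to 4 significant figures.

Compute ⟨x⟩ and ⟨x²⟩ separately, then (Δx)² = ⟨x²⟩ − ⟨x⟩².
φ is even, so ∫ over [−a, a] = 2∫₀ᵃ with φ = 1 − x/a there: ∫₀ᵃ (1 − x/a)² dx = a/3, ∫₀ᵃ x²(1 − x/a)² dx = a³/30, ∫₀ᵃ x⁴(1 − x/a)² dx = a⁵/105.
Normalization: ∫|φ|² dx = 2.4267.
⟨x⟩ = 0.0000 and ⟨x²⟩ = 1.3250.
(Δx)² = 1.3250 − (0.0000)² = 1.3250.

1.325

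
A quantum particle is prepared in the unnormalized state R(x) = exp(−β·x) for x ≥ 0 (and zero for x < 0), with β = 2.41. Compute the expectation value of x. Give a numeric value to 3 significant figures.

0.207

⟨x⟩ = ∫ x·|R|² dx / ∫|R|² dx (integrals over the domain).
Every integrand reduces to terms xʲ·e^(−2βx) on [0, ∞); use ∫₀^∞ xʲ·e^(−2βx) dx = j!/(2β)^(j+1).
State is unnormalized: ∫|R|² dx = 0.20747, and ∫R*·x·R dx = 0.043043, so ⟨x⟩ = 0.043043 / 0.20747.
⟨x⟩ = 0.20747.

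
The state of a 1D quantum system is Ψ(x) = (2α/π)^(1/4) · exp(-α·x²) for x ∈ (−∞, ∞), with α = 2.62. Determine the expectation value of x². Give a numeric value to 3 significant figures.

⟨x²⟩ = ∫ x²·|Ψ|² dx (integrals over the domain).
Gaussian moments: ∫x^(2j)·e^(−2αx²) dx = (2j−1)!!/(4α)^j · √(π/(2α)), odd powers integrate to 0; here √(π/(2α)) = 0.77430.
⟨x²⟩ = 0.095420.

0.0954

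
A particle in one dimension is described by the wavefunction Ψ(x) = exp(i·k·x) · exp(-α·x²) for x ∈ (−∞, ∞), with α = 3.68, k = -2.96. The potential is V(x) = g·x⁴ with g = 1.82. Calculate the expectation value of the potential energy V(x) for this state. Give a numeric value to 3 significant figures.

0.0252

⟨V⟩ = ∫ V(x)·|Ψ|² dx / ∫|Ψ|² dx.
Gaussian moments: ∫x^(2j)·e^(−2αx²) dx = (2j−1)!!/(4α)^j · √(π/(2α)), odd powers integrate to 0; here √(π/(2α)) = 0.65334.
State is unnormalized: ∫|Ψ|² dx = 0.65334, and ∫Ψ*·V(x)·Ψ dx = 0.016463, so ⟨V⟩ = 0.016463 / 0.65334.
⟨V⟩ = 0.025199.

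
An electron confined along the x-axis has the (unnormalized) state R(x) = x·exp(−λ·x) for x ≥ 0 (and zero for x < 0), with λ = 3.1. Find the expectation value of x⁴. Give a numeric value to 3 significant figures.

0.244

⟨x⁴⟩ = ∫ x⁴·|R|² dx / ∫|R|² dx (integrals over the domain).
Every integrand reduces to terms xʲ·e^(−2λx) on [0, ∞); use ∫₀^∞ xʲ·e^(−2λx) dx = j!/(2λ)^(j+1).
State is unnormalized: ∫|R|² dx = 0.0083918, and ∫R*·x⁴·R dx = 0.0020445, so ⟨x⁴⟩ = 0.0020445 / 0.0083918.
⟨x⁴⟩ = 0.24363.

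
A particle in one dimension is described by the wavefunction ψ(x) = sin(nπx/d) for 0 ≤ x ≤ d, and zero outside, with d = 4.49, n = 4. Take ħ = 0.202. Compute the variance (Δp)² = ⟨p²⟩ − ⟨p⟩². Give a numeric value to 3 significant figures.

0.320

Compute ⟨p⟩ and ⟨p²⟩ separately; (Δp)² = ⟨p²⟩ − ⟨p⟩².
d/dx sin(nπx/d) = (nπ/d)·cos(nπx/d) and d²/dx² sin(nπx/d) = −(nπ/d)²·sin(nπx/d); on 0 ≤ x ≤ d, ∫sin²(nπx/d) dx = d/2 and ∫sin(nπx/d)·cos(nπx/d) dx = 0.
Normalization: ∫|ψ|² dx = 2.2450.
⟨p⟩ = 0.0000 and ⟨p²⟩ = 0.31962.
(Δp)² = 0.31962 − (0.0000)² = 0.31962.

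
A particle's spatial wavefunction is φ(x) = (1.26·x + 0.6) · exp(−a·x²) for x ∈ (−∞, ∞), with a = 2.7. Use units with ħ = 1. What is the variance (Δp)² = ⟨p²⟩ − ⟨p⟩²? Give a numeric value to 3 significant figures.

4.27

Compute ⟨p⟩ and ⟨p²⟩ separately; (Δp)² = ⟨p²⟩ − ⟨p⟩².
Expand each integrand as polynomial × e^(−2ax²) and use ∫x^(2j)·e^(−2ax²) dx = (2j−1)!!/(4a)^j · √(π/(2a)), odd powers → 0; here √(π/(2a)) = 0.76274. Differentiate with the product rule, d/dx e^(−ax²) = −2ax·e^(−ax²).
Normalization: ∫|φ|² dx = 0.38671.
⟨p⟩ = 0.0000 and ⟨p²⟩ = 4.2657.
(Δp)² = 4.2657 − (0.0000)² = 4.2657.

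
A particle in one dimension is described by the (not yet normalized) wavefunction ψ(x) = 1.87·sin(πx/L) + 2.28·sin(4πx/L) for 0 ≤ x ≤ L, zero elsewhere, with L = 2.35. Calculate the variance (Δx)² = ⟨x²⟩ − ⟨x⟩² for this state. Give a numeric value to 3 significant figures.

Compute ⟨x⟩ and ⟨x²⟩ separately, then (Δx)² = ⟨x²⟩ − ⟨x⟩².
On 0 ≤ x ≤ L (j ≠ l): ∫sin²(jπx/L) dx = L/2, ∫sin(jπx/L)·sin(lπx/L) dx = 0; diagonal moments ∫x·sin²(jπx/L) dx = L²/4, ∫x²·sin²(jπx/L) dx = L³·(1/6 − 1/(4j²π²)); cross terms ∫x·sin(jπx/L)·sin(lπx/L) dx = 0 for j + l even and −4jlL²/(π²(j² − l²)²) for j + l odd, ∫x²·sin(jπx/L)·sin(lπx/L) dx = (−1)^(j+l)·4jlL³/(π²(j² − l²)²); higher powers the same way via product-to-sum and parts.
Normalization: ∫|ψ|² dx = 10.217.
⟨x⟩ = 1.1418 and ⟨x²⟩ = 1.6398.
(Δx)² = 1.6398 − (1.1418)² = 0.33614.

0.336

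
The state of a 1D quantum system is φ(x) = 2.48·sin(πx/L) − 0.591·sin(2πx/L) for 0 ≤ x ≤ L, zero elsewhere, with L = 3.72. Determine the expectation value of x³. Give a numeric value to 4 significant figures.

⟨x³⟩ = ∫ x³·|φ|² dx / ∫|φ|² dx (integrals over the domain).
On 0 ≤ x ≤ L (j ≠ l): ∫sin²(jπx/L) dx = L/2, ∫sin(jπx/L)·sin(lπx/L) dx = 0; diagonal moments ∫x·sin²(jπx/L) dx = L²/4, ∫x²·sin²(jπx/L) dx = L³·(1/6 − 1/(4j²π²)); cross terms ∫x·sin(jπx/L)·sin(lπx/L) dx = 0 for j + l even and −4jlL²/(π²(j² − l²)²) for j + l odd, ∫x²·sin(jπx/L)·sin(lπx/L) dx = (−1)^(j+l)·4jlL³/(π²(j² − l²)²); higher powers the same way via product-to-sum and parts.
State is unnormalized: ∫|φ|² dx = 12.089, and ∫φ*·x³·φ dx = 151.89, so ⟨x³⟩ = 151.89 / 12.089.
⟨x³⟩ = 12.564.

12.56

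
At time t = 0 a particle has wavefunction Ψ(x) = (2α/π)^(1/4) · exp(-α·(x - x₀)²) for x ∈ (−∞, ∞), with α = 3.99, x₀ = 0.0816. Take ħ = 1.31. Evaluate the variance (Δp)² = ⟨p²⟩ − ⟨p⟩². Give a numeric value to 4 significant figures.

6.847

Compute ⟨p⟩ and ⟨p²⟩ separately; (Δp)² = ⟨p²⟩ − ⟨p⟩².
Gaussian moments (u = x − x₀): ∫u^(2j)·e^(−2αu²) du = (2j−1)!!/(4α)^j · √(π/(2α)), odd powers integrate to 0; here √(π/(2α)) = 0.62744. Derivatives: d/dx e^(−αu²) = −2αu·e^(−αu²), d²/dx² e^(−αu²) = (4α²u² − 2α)·e^(−αu²).
⟨p⟩ = 0.0000 and ⟨p²⟩ = 6.8472.
(Δp)² = 6.8472 − (0.0000)² = 6.8472.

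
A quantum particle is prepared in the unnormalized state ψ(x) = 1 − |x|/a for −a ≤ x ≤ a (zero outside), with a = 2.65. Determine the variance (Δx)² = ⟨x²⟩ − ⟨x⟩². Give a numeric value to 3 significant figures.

0.702

Compute ⟨x⟩ and ⟨x²⟩ separately, then (Δx)² = ⟨x²⟩ − ⟨x⟩².
ψ is even, so ∫ over [−a, a] = 2∫₀ᵃ with ψ = 1 − x/a there: ∫₀ᵃ (1 − x/a)² dx = a/3, ∫₀ᵃ x²(1 − x/a)² dx = a³/30, ∫₀ᵃ x⁴(1 − x/a)² dx = a⁵/105.
Normalization: ∫|ψ|² dx = 1.7667.
⟨x⟩ = 0.0000 and ⟨x²⟩ = 0.70225.
(Δx)² = 0.70225 − (0.0000)² = 0.70225.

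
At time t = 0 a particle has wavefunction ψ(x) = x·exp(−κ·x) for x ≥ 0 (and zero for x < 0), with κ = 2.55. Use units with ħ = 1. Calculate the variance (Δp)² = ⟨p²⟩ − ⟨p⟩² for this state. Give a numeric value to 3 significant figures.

Compute ⟨p⟩ and ⟨p²⟩ separately; (Δp)² = ⟨p²⟩ − ⟨p⟩².
Differentiate x·exp(−κ·x) with the product rule; every integrand then reduces to terms xʲ·e^(−2κx) on [0, ∞), with ∫₀^∞ xʲ·e^(−2κx) dx = j!/(2κ)^(j+1).
Normalization: ∫|ψ|² dx = 0.015077.
⟨p⟩ = 0.0000 and ⟨p²⟩ = 6.5025.
(Δp)² = 6.5025 − (0.0000)² = 6.5025.

6.50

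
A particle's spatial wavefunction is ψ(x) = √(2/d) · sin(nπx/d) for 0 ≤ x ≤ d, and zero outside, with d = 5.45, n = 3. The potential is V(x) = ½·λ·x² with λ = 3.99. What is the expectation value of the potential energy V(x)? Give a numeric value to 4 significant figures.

19.42

⟨V⟩ = ∫ V(x)·|ψ|² dx.
With sin²θ = (1 − cos2θ)/2 on 0 ≤ x ≤ d: ∫sin²(nπx/d) dx = d/2, ∫x·sin²(nπx/d) dx = d²/4, ∫x²·sin²(nπx/d) dx = d³·(1/6 − 1/(4n²π²)); higher powers xᵏ the same way, integrating xᵏ·cos(2nπx/d) by parts.
⟨V⟩ = 19.419.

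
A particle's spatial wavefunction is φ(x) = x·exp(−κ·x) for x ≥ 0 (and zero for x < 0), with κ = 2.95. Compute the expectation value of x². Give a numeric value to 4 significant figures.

0.3447

⟨x²⟩ = ∫ x²·|φ|² dx / ∫|φ|² dx (integrals over the domain).
Every integrand reduces to terms xʲ·e^(−2κx) on [0, ∞); use ∫₀^∞ xʲ·e^(−2κx) dx = j!/(2κ)^(j+1).
State is unnormalized: ∫|φ|² dx = 0.0097381, and ∫φ*·x²·φ dx = 0.0033570, so ⟨x²⟩ = 0.0033570 / 0.0097381.
⟨x²⟩ = 0.34473.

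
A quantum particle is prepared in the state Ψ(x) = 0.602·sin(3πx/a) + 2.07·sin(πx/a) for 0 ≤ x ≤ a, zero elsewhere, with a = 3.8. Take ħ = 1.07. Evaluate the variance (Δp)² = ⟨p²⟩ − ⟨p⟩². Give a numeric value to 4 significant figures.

1.271

Compute ⟨p⟩ and ⟨p²⟩ separately; (Δp)² = ⟨p²⟩ − ⟨p⟩².
d²/dx² sin(jπx/a) = −(jπ/a)²·sin(jπx/a); on 0 ≤ x ≤ a, ∫sin²(jπx/a) dx = a/2 and ∫sin(jπx/a)·sin(lπx/a) dx = 0 for j ≠ l, so only diagonal terms survive in ∫|Ψ|² and ∫Ψ·Ψ″; ∫Ψ·Ψ′ dx = [Ψ²/2] between the walls = 0.
Normalization: ∫|Ψ|² dx = 8.8299.
⟨p⟩ = 0.0000 and ⟨p²⟩ = 1.2707.
(Δp)² = 1.2707 − (0.0000)² = 1.2707.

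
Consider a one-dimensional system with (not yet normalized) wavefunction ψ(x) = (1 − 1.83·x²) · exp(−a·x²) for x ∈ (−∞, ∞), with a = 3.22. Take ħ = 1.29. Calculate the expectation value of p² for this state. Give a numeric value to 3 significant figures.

p² ψ = −ħ² d²ψ/dx²; ⟨p²⟩ = −ħ² ∫ ψ*·ψ'' dx / ∫|ψ|² dx.
Expand each integrand as polynomial × e^(−2ax²) and use ∫x^(2j)·e^(−2ax²) dx = (2j−1)!!/(4a)^j · √(π/(2a)), odd powers → 0; here √(π/(2a)) = 0.69844. Differentiate with the product rule, d/dx e^(−ax²) = −2ax·e^(−ax²).
State is unnormalized: ∫|ψ|² dx = 0.54227, and ∫ψ*·(−ħ² ψ'') dx = 5.3349, so ⟨p²⟩ = 5.3349 / 0.54227.
⟨p²⟩ = 9.8380.

9.84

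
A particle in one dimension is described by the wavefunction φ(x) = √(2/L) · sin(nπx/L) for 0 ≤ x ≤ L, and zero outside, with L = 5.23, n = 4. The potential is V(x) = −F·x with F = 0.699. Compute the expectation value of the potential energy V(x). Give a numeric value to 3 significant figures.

⟨V⟩ = ∫ V(x)·|φ|² dx.
With sin²θ = (1 − cos2θ)/2 on 0 ≤ x ≤ L: ∫sin²(nπx/L) dx = L/2, ∫x·sin²(nπx/L) dx = L²/4, ∫x²·sin²(nπx/L) dx = L³·(1/6 − 1/(4n²π²)); higher powers xᵏ the same way, integrating xᵏ·cos(2nπx/L) by parts.
⟨V⟩ = -1.8279.

-1.83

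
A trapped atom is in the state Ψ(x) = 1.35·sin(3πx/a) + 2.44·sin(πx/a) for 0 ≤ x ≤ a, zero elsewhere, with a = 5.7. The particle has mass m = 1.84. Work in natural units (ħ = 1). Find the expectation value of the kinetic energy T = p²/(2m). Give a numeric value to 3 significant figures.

0.237

T = −(ħ²/2m) d²/dx², so ⟨T⟩ = −(ħ²/2m) ∫ Ψ*·Ψ'' dx / ∫|Ψ|² dx; with m = 1.84.
d²/dx² sin(jπx/a) = −(jπ/a)²·sin(jπx/a); on 0 ≤ x ≤ a, ∫sin²(jπx/a) dx = a/2 and ∫sin(jπx/a)·sin(lπx/a) dx = 0 for j ≠ l, so only diagonal terms survive in ∫|Ψ|² and ∫Ψ·Ψ″; ∫Ψ·Ψ′ dx = [Ψ²/2] between the walls = 0.
State is unnormalized: ∫|Ψ|² dx = 22.162, and ∫Ψ*·(−ħ²/2m · Ψ'') dx = 5.2595, so ⟨T⟩ = 5.2595 / 22.162.
⟨T⟩ = 0.23732.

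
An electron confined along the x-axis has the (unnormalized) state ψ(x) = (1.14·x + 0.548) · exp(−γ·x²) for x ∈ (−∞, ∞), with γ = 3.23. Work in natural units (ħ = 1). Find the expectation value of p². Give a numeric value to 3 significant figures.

p² ψ = −ħ² d²ψ/dx²; ⟨p²⟩ = −ħ² ∫ ψ*·ψ'' dx / ∫|ψ|² dx.
Expand each integrand as polynomial × e^(−2γx²) and use ∫x^(2j)·e^(−2γx²) dx = (2j−1)!!/(4γ)^j · √(π/(2γ)), odd powers → 0; here √(π/(2γ)) = 0.69736. Differentiate with the product rule, d/dx e^(−γx²) = −2γx·e^(−γx²).
State is unnormalized: ∫|ψ|² dx = 0.27957, and ∫ψ*·(−ħ² ψ'') dx = 1.3561, so ⟨p²⟩ = 1.3561 / 0.27957.
⟨p²⟩ = 4.8509.

4.85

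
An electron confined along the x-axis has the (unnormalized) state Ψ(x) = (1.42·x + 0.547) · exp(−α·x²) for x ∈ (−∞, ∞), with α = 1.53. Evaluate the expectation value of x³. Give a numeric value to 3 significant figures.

⟨x³⟩ = ∫ x³·|Ψ|² dx / ∫|Ψ|² dx (integrals over the domain).
Expand each integrand as polynomial × e^(−2αx²) and use ∫x^(2j)·e^(−2αx²) dx = (2j−1)!!/(4α)^j · √(π/(2α)), odd powers → 0; here √(π/(2α)) = 1.0132.
State is unnormalized: ∫|Ψ|² dx = 0.63701, and ∫Ψ*·x³·Ψ dx = 0.12608, so ⟨x³⟩ = 0.12608 / 0.63701.
⟨x³⟩ = 0.19792.

0.198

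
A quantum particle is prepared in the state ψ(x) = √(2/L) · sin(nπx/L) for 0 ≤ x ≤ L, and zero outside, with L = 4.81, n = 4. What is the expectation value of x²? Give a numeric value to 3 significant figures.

7.64

⟨x²⟩ = ∫ x²·|ψ|² dx (integrals over the domain).
With sin²θ = (1 − cos2θ)/2 on 0 ≤ x ≤ L: ∫sin²(nπx/L) dx = L/2, ∫x·sin²(nπx/L) dx = L²/4, ∫x²·sin²(nπx/L) dx = L³·(1/6 − 1/(4n²π²)); higher powers xᵏ the same way, integrating xᵏ·cos(2nπx/L) by parts.
⟨x²⟩ = 7.6388.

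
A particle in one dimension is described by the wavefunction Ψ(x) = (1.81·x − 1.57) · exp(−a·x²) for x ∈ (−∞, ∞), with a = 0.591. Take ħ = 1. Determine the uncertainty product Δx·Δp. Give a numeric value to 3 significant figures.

Δx = √(⟨x²⟩−⟨x⟩²), Δp = √(⟨p²⟩−⟨p⟩²).
Expand each integrand as polynomial × e^(−2ax²) and use ∫x^(2j)·e^(−2ax²) dx = (2j−1)!!/(4a)^j · √(π/(2a)), odd powers → 0; here √(π/(2a)) = 1.6303. Differentiate with the product rule, d/dx e^(−ax²) = −2ax·e^(−ax²).
Normalization: ∫|Ψ|² dx = 6.2778.
⟨x⟩ = -0.62434, ⟨x²⟩ = 0.72749 ⇒ Δx = 0.58111.
⟨p⟩ = 0.0000, ⟨p²⟩ = 1.0164 ⇒ Δp = 1.0082.
Δx·Δp = 0.58585.

0.586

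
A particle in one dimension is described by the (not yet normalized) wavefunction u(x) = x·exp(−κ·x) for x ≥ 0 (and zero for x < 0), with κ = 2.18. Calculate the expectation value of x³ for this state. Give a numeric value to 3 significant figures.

0.724

⟨x³⟩ = ∫ x³·|u|² dx / ∫|u|² dx (integrals over the domain).
Every integrand reduces to terms xʲ·e^(−2κx) on [0, ∞); use ∫₀^∞ xʲ·e^(−2κx) dx = j!/(2κ)^(j+1).
State is unnormalized: ∫|u|² dx = 0.024131, and ∫u*·x³·u dx = 0.017469, so ⟨x³⟩ = 0.017469 / 0.024131.
⟨x³⟩ = 0.72392.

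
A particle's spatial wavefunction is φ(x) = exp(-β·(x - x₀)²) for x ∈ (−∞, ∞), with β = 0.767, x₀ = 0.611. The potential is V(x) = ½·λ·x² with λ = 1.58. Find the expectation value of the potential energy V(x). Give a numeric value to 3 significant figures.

⟨V⟩ = ∫ V(x)·|φ|² dx / ∫|φ|² dx.
Gaussian moments (u = x − x₀): ∫u^(2j)·e^(−2βu²) du = (2j−1)!!/(4β)^j · √(π/(2β)), odd powers integrate to 0; here √(π/(2β)) = 1.4311.
State is unnormalized: ∫|φ|² dx = 1.4311, and ∫φ*·V(x)·φ dx = 0.79055, so ⟨V⟩ = 0.79055 / 1.4311.
⟨V⟩ = 0.55242.

0.552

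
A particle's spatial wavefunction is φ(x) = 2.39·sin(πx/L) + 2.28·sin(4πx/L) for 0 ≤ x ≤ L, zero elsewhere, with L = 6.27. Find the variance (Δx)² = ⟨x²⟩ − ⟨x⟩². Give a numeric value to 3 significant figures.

Compute ⟨x⟩ and ⟨x²⟩ separately, then (Δx)² = ⟨x²⟩ − ⟨x⟩².
On 0 ≤ x ≤ L (j ≠ l): ∫sin²(jπx/L) dx = L/2, ∫sin(jπx/L)·sin(lπx/L) dx = 0; diagonal moments ∫x·sin²(jπx/L) dx = L²/4, ∫x²·sin²(jπx/L) dx = L³·(1/6 − 1/(4j²π²)); cross terms ∫x·sin(jπx/L)·sin(lπx/L) dx = 0 for j + l even and −4jlL²/(π²(j² − l²)²) for j + l odd, ∫x²·sin(jπx/L)·sin(lπx/L) dx = (−1)^(j+l)·4jlL³/(π²(j² − l²)²); higher powers the same way via product-to-sum and parts.
Normalization: ∫|φ|² dx = 34.204.
⟨x⟩ = 3.0447 and ⟨x²⟩ = 11.436.
(Δx)² = 11.436 − (3.0447)² = 2.1659.

2.17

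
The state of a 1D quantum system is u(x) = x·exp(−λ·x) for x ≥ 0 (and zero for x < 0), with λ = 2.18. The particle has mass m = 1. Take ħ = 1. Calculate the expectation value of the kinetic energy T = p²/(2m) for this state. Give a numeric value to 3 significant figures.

2.38

T = −(ħ²/2m) d²/dx², so ⟨T⟩ = −(ħ²/2m) ∫ u*·u'' dx / ∫|u|² dx; with m = 1.
Differentiate x·exp(−λ·x) with the product rule; every integrand then reduces to terms xʲ·e^(−2λx) on [0, ∞), with ∫₀^∞ xʲ·e^(−2λx) dx = j!/(2λ)^(j+1).
State is unnormalized: ∫|u|² dx = 0.024131, and ∫u*·(−ħ²/2m · u'') dx = 0.057339, so ⟨T⟩ = 0.057339 / 0.024131.
⟨T⟩ = 2.3762.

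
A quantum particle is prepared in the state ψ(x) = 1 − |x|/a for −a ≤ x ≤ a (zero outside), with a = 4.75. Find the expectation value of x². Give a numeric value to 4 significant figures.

2.256

⟨x²⟩ = ∫ x²·|ψ|² dx / ∫|ψ|² dx (integrals over the domain).
ψ is even, so ∫ over [−a, a] = 2∫₀ᵃ with ψ = 1 − x/a there: ∫₀ᵃ (1 − x/a)² dx = a/3, ∫₀ᵃ x²(1 − x/a)² dx = a³/30, ∫₀ᵃ x⁴(1 − x/a)² dx = a⁵/105.
State is unnormalized: ∫|ψ|² dx = 3.1667, and ∫ψ*·x²·ψ dx = 7.1448, so ⟨x²⟩ = 7.1448 / 3.1667.
⟨x²⟩ = 2.2563.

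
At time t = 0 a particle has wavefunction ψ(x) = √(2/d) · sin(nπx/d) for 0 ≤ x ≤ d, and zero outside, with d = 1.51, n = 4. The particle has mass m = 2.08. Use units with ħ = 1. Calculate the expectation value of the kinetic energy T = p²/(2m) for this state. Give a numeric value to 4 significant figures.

T = −(ħ²/2m) d²/dx², so ⟨T⟩ = −(ħ²/2m) ∫ ψ*·ψ'' dx; with m = 2.08.
d/dx sin(nπx/d) = (nπ/d)·cos(nπx/d) and d²/dx² sin(nπx/d) = −(nπ/d)²·sin(nπx/d); on 0 ≤ x ≤ d, ∫sin²(nπx/d) dx = d/2 and ∫sin(nπx/d)·cos(nπx/d) dx = 0.
⟨T⟩ = 16.648.

16.65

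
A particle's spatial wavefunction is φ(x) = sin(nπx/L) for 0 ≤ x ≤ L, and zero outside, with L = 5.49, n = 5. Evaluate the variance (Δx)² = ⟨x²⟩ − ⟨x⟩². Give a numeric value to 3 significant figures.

2.45

Compute ⟨x⟩ and ⟨x²⟩ separately, then (Δx)² = ⟨x²⟩ − ⟨x⟩².
With sin²θ = (1 − cos2θ)/2 on 0 ≤ x ≤ L: ∫sin²(nπx/L) dx = L/2, ∫x·sin²(nπx/L) dx = L²/4, ∫x²·sin²(nπx/L) dx = L³·(1/6 − 1/(4n²π²)); higher powers xᵏ the same way, integrating xᵏ·cos(2nπx/L) by parts.
Normalization: ∫|φ|² dx = 2.7450.
⟨x⟩ = 2.7450 and ⟨x²⟩ = 9.9856.
(Δx)² = 9.9856 − (2.7450)² = 2.4506.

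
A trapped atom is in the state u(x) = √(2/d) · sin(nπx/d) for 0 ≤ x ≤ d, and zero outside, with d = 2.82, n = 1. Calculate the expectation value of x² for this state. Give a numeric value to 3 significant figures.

⟨x²⟩ = ∫ x²·|u|² dx (integrals over the domain).
With sin²θ = (1 − cos2θ)/2 on 0 ≤ x ≤ d: ∫sin²(nπx/d) dx = d/2, ∫x·sin²(nπx/d) dx = d²/4, ∫x²·sin²(nπx/d) dx = d³·(1/6 − 1/(4n²π²)); higher powers xᵏ the same way, integrating xᵏ·cos(2nπx/d) by parts.
⟨x²⟩ = 2.2479.

2.25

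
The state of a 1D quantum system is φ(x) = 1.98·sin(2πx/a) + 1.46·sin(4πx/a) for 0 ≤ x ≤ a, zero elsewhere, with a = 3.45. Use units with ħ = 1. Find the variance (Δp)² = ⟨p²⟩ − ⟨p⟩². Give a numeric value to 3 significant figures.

Compute ⟨p⟩ and ⟨p²⟩ separately; (Δp)² = ⟨p²⟩ − ⟨p⟩².
d²/dx² sin(jπx/a) = −(jπ/a)²·sin(jπx/a); on 0 ≤ x ≤ a, ∫sin²(jπx/a) dx = a/2 and ∫sin(jπx/a)·sin(lπx/a) dx = 0 for j ≠ l, so only diagonal terms survive in ∫|φ|² and ∫φ·φ″; ∫φ·φ′ dx = [φ²/2] between the walls = 0.
Normalization: ∫|φ|² dx = 10.440.
⟨p⟩ = 0.0000 and ⟨p²⟩ = 6.8215.
(Δp)² = 6.8215 − (0.0000)² = 6.8215.

6.82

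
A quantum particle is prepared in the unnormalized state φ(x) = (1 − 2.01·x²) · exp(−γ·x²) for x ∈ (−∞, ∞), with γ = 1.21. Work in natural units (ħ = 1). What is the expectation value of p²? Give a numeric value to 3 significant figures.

p² φ = −ħ² d²φ/dx²; ⟨p²⟩ = −ħ² ∫ φ*·φ'' dx / ∫|φ|² dx.
Expand each integrand as polynomial × e^(−2γx²) and use ∫x^(2j)·e^(−2γx²) dx = (2j−1)!!/(4γ)^j · √(π/(2γ)), odd powers → 0; here √(π/(2γ)) = 1.1394. Differentiate with the product rule, d/dx e^(−γx²) = −2γx·e^(−γx²).
State is unnormalized: ∫|φ|² dx = 0.78254, and ∫φ*·(−ħ² φ'') dx = 4.1881, so ⟨p²⟩ = 4.1881 / 0.78254.
⟨p²⟩ = 5.3519.

5.35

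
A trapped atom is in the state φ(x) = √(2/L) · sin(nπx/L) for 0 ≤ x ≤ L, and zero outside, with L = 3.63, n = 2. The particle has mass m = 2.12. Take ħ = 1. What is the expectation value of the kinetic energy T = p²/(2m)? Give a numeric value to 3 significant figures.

T = −(ħ²/2m) d²/dx², so ⟨T⟩ = −(ħ²/2m) ∫ φ*·φ'' dx; with m = 2.12.
d/dx sin(nπx/L) = (nπ/L)·cos(nπx/L) and d²/dx² sin(nπx/L) = −(nπ/L)²·sin(nπx/L); on 0 ≤ x ≤ L, ∫sin²(nπx/L) dx = L/2 and ∫sin(nπx/L)·cos(nπx/L) dx = 0.
⟨T⟩ = 0.70661.

0.707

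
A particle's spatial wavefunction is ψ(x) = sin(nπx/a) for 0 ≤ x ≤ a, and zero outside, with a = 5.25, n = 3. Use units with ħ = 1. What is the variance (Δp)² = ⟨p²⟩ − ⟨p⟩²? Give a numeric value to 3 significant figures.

3.22

Compute ⟨p⟩ and ⟨p²⟩ separately; (Δp)² = ⟨p²⟩ − ⟨p⟩².
d/dx sin(nπx/a) = (nπ/a)·cos(nπx/a) and d²/dx² sin(nπx/a) = −(nπ/a)²·sin(nπx/a); on 0 ≤ x ≤ a, ∫sin²(nπx/a) dx = a/2 and ∫sin(nπx/a)·cos(nπx/a) dx = 0.
Normalization: ∫|ψ|² dx = 2.6250.
⟨p⟩ = 0.0000 and ⟨p²⟩ = 3.2227.
(Δp)² = 3.2227 − (0.0000)² = 3.2227.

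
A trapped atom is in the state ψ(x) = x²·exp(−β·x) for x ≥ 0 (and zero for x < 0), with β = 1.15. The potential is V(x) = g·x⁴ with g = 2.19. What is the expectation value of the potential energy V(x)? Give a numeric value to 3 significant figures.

131.

⟨V⟩ = ∫ V(x)·|ψ|² dx / ∫|ψ|² dx.
Every integrand reduces to terms xʲ·e^(−2βx) on [0, ∞); use ∫₀^∞ xʲ·e^(−2βx) dx = j!/(2β)^(j+1).
State is unnormalized: ∫|ψ|² dx = 0.37288, and ∫ψ*·V(x)·ψ dx = 49.025, so ⟨V⟩ = 49.025 / 0.37288.
⟨V⟩ = 131.47.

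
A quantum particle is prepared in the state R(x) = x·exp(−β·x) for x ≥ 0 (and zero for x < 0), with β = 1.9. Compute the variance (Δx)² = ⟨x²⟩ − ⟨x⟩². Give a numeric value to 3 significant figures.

Compute ⟨x⟩ and ⟨x²⟩ separately, then (Δx)² = ⟨x²⟩ − ⟨x⟩².
Every integrand reduces to terms xʲ·e^(−2βx) on [0, ∞); use ∫₀^∞ xʲ·e^(−2βx) dx = j!/(2β)^(j+1).
Normalization: ∫|R|² dx = 0.036448.
⟨x⟩ = 0.78947 and ⟨x²⟩ = 0.83102.
(Δx)² = 0.83102 − (0.78947)² = 0.20776.

0.208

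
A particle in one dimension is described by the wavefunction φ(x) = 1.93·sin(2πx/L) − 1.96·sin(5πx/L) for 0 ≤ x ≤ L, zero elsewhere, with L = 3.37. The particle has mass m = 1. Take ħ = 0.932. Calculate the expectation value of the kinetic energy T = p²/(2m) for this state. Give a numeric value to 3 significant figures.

5.53

T = −(ħ²/2m) d²/dx², so ⟨T⟩ = −(ħ²/2m) ∫ φ*·φ'' dx / ∫|φ|² dx; with m = 1.
d²/dx² sin(jπx/L) = −(jπ/L)²·sin(jπx/L); on 0 ≤ x ≤ L, ∫sin²(jπx/L) dx = L/2 and ∫sin(jπx/L)·sin(lπx/L) dx = 0 for j ≠ l, so only diagonal terms survive in ∫|φ|² and ∫φ·φ″; ∫φ·φ′ dx = [φ²/2] between the walls = 0.
State is unnormalized: ∫|φ|² dx = 12.750, and ∫φ*·(−ħ²/2m · φ'') dx = 70.555, so ⟨T⟩ = 70.555 / 12.750.
⟨T⟩ = 5.5339.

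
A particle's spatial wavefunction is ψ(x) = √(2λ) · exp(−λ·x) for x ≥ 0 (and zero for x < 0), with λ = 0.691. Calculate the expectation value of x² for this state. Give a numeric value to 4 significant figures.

1.047

⟨x²⟩ = ∫ x²·|ψ|² dx (integrals over the domain).
Every integrand reduces to terms xʲ·e^(−2λx) on [0, ∞); use ∫₀^∞ xʲ·e^(−2λx) dx = j!/(2λ)^(j+1).
⟨x²⟩ = 1.0472.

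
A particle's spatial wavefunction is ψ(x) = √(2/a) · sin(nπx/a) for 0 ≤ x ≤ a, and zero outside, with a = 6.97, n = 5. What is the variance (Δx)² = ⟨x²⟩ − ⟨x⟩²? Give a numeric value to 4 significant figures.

Compute ⟨x⟩ and ⟨x²⟩ separately, then (Δx)² = ⟨x²⟩ − ⟨x⟩².
With sin²θ = (1 − cos2θ)/2 on 0 ≤ x ≤ a: ∫sin²(nπx/a) dx = a/2, ∫x·sin²(nπx/a) dx = a²/4, ∫x²·sin²(nπx/a) dx = a³·(1/6 − 1/(4n²π²)); higher powers xᵏ the same way, integrating xᵏ·cos(2nπx/a) by parts.
⟨x⟩ = 3.4850 and ⟨x²⟩ = 16.095.
(Δx)² = 16.095 − (3.4850)² = 3.9500.

3.950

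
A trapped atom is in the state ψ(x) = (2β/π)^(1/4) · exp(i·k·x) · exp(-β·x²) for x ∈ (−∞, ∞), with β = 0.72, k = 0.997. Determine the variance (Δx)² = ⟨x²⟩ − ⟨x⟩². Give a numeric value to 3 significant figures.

Compute ⟨x⟩ and ⟨x²⟩ separately, then (Δx)² = ⟨x²⟩ − ⟨x⟩².
Gaussian moments: ∫x^(2j)·e^(−2βx²) dx = (2j−1)!!/(4β)^j · √(π/(2β)), odd powers integrate to 0; here √(π/(2β)) = 1.4770.
⟨x⟩ = 0.0000 and ⟨x²⟩ = 0.34722.
(Δx)² = 0.34722 − (0.0000)² = 0.34722.

0.347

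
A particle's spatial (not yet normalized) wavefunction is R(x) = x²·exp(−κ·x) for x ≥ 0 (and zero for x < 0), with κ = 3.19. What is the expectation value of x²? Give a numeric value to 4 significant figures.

0.7370

⟨x²⟩ = ∫ x²·|R|² dx / ∫|R|² dx (integrals over the domain).
Every integrand reduces to terms xʲ·e^(−2κx) on [0, ∞); use ∫₀^∞ xʲ·e^(−2κx) dx = j!/(2κ)^(j+1).
State is unnormalized: ∫|R|² dx = 0.0022704, and ∫R*·x²·R dx = 0.0016734, so ⟨x²⟩ = 0.0016734 / 0.0022704.
⟨x²⟩ = 0.73702.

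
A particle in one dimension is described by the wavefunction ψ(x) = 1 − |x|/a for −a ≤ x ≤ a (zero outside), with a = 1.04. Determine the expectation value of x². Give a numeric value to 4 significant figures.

⟨x²⟩ = ∫ x²·|ψ|² dx / ∫|ψ|² dx (integrals over the domain).
ψ is even, so ∫ over [−a, a] = 2∫₀ᵃ with ψ = 1 − x/a there: ∫₀ᵃ (1 − x/a)² dx = a/3, ∫₀ᵃ x²(1 − x/a)² dx = a³/30, ∫₀ᵃ x⁴(1 − x/a)² dx = a⁵/105.
State is unnormalized: ∫|ψ|² dx = 0.69333, and ∫ψ*·x²·ψ dx = 0.074991, so ⟨x²⟩ = 0.074991 / 0.69333.
⟨x²⟩ = 0.10816.

0.1082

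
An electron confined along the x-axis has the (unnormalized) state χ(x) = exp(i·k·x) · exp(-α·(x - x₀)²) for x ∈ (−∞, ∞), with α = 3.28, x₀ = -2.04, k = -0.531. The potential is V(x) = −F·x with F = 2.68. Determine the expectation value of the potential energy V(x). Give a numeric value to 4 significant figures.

5.467

⟨V⟩ = ∫ V(x)·|χ|² dx / ∫|χ|² dx.
Gaussian moments (u = x − x₀): ∫u^(2j)·e^(−2αu²) du = (2j−1)!!/(4α)^j · √(π/(2α)), odd powers integrate to 0; here √(π/(2α)) = 0.69203.
State is unnormalized: ∫|χ|² dx = 0.69203, and ∫χ*·V(x)·χ dx = 3.7834, so ⟨V⟩ = 3.7834 / 0.69203.
⟨V⟩ = 5.4672.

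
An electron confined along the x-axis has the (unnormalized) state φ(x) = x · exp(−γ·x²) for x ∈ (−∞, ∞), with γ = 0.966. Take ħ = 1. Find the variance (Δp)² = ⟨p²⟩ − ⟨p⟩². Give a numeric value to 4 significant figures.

2.898

Compute ⟨p⟩ and ⟨p²⟩ separately; (Δp)² = ⟨p²⟩ − ⟨p⟩².
Expand each integrand as polynomial × e^(−2γx²) and use ∫x^(2j)·e^(−2γx²) dx = (2j−1)!!/(4γ)^j · √(π/(2γ)), odd powers → 0; here √(π/(2γ)) = 1.2752. Differentiate with the product rule, d/dx e^(−γx²) = −2γx·e^(−γx²).
Normalization: ∫|φ|² dx = 0.33002.
⟨p⟩ = 0.0000 and ⟨p²⟩ = 2.8980.
(Δp)² = 2.8980 − (0.0000)² = 2.8980.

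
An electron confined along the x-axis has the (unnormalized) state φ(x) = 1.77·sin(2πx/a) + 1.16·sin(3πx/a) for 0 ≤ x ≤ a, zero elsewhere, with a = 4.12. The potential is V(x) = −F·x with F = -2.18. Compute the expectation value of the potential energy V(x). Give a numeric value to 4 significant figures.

⟨V⟩ = ∫ V(x)·|φ|² dx / ∫|φ|² dx.
On 0 ≤ x ≤ a (j ≠ l): ∫sin²(jπx/a) dx = a/2, ∫sin(jπx/a)·sin(lπx/a) dx = 0; diagonal moments ∫x·sin²(jπx/a) dx = a²/4, ∫x²·sin²(jπx/a) dx = a³·(1/6 − 1/(4j²π²)); cross terms ∫x·sin(jπx/a)·sin(lπx/a) dx = 0 for j + l even and −4jla²/(π²(j² − l²)²) for j + l odd, ∫x²·sin(jπx/a)·sin(lπx/a) dx = (−1)^(j+l)·4jla³/(π²(j² − l²)²); higher powers the same way via product-to-sum and parts.
State is unnormalized: ∫|φ|² dx = 9.2257, and ∫φ*·V(x)·φ dx = 26.651, so ⟨V⟩ = 26.651 / 9.2257.
⟨V⟩ = 2.8887.

2.889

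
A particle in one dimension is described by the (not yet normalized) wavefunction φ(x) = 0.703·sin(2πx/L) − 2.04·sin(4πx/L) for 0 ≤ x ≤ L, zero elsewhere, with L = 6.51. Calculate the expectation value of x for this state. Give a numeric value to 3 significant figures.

3.26

⟨x⟩ = ∫ x·|φ|² dx / ∫|φ|² dx (integrals over the domain).
On 0 ≤ x ≤ L (j ≠ l): ∫sin²(jπx/L) dx = L/2, ∫sin(jπx/L)·sin(lπx/L) dx = 0; diagonal moments ∫x·sin²(jπx/L) dx = L²/4, ∫x²·sin²(jπx/L) dx = L³·(1/6 − 1/(4j²π²)); cross terms ∫x·sin(jπx/L)·sin(lπx/L) dx = 0 for j + l even and −4jlL²/(π²(j² − l²)²) for j + l odd, ∫x²·sin(jπx/L)·sin(lπx/L) dx = (−1)^(j+l)·4jlL³/(π²(j² − l²)²); higher powers the same way via product-to-sum and parts.
State is unnormalized: ∫|φ|² dx = 15.155, and ∫φ*·x·φ dx = 49.328, so ⟨x⟩ = 49.328 / 15.155.
⟨x⟩ = 3.2550.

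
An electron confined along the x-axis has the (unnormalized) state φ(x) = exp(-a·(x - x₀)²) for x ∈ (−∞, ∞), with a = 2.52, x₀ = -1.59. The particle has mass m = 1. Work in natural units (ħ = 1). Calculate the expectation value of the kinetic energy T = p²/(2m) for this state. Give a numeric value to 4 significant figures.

1.260

T = −(ħ²/2m) d²/dx², so ⟨T⟩ = −(ħ²/2m) ∫ φ*·φ'' dx / ∫|φ|² dx; with m = 1.
Gaussian moments (u = x − x₀): ∫u^(2j)·e^(−2au²) du = (2j−1)!!/(4a)^j · √(π/(2a)), odd powers integrate to 0; here √(π/(2a)) = 0.78951. Derivatives: d/dx e^(−au²) = −2au·e^(−au²), d²/dx² e^(−au²) = (4a²u² − 2a)·e^(−au²).
State is unnormalized: ∫|φ|² dx = 0.78951, and ∫φ*·(−ħ²/2m · φ'') dx = 0.99479, so ⟨T⟩ = 0.99479 / 0.78951.
⟨T⟩ = 1.2600.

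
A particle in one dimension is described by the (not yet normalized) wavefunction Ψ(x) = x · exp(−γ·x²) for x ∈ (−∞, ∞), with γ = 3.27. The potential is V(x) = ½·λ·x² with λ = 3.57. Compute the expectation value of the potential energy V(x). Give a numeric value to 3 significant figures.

0.409

⟨V⟩ = ∫ V(x)·|Ψ|² dx / ∫|Ψ|² dx.
Expand each integrand as polynomial × e^(−2γx²) and use ∫x^(2j)·e^(−2γx²) dx = (2j−1)!!/(4γ)^j · √(π/(2γ)), odd powers → 0; here √(π/(2γ)) = 0.69308.
State is unnormalized: ∫|Ψ|² dx = 0.052988, and ∫Ψ*·V(x)·Ψ dx = 0.021694, so ⟨V⟩ = 0.021694 / 0.052988.
⟨V⟩ = 0.40940.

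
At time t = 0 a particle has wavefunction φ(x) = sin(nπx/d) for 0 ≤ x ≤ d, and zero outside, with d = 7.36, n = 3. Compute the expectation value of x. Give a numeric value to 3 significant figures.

3.68

⟨x⟩ = ∫ x·|φ|² dx / ∫|φ|² dx (integrals over the domain).
With sin²θ = (1 − cos2θ)/2 on 0 ≤ x ≤ d: ∫sin²(nπx/d) dx = d/2, ∫x·sin²(nπx/d) dx = d²/4, ∫x²·sin²(nπx/d) dx = d³·(1/6 − 1/(4n²π²)); higher powers xᵏ the same way, integrating xᵏ·cos(2nπx/d) by parts.
State is unnormalized: ∫|φ|² dx = 3.6800, and ∫φ*·x·φ dx = 13.542, so ⟨x⟩ = 13.542 / 3.6800.
⟨x⟩ = 3.6800.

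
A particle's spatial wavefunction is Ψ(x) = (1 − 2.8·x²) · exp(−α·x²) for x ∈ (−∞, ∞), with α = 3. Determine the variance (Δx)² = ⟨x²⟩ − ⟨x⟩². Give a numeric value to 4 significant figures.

0.04984

Compute ⟨x⟩ and ⟨x²⟩ separately, then (Δx)² = ⟨x²⟩ − ⟨x⟩².
Expand each integrand as polynomial × e^(−2αx²) and use ∫x^(2j)·e^(−2αx²) dx = (2j−1)!!/(4α)^j · √(π/(2α)), odd powers → 0; here √(π/(2α)) = 0.72360.
Normalization: ∫|Ψ|² dx = 0.50411.
⟨x⟩ = 0.0000 and ⟨x²⟩ = 0.049841.
(Δx)² = 0.049841 − (0.0000)² = 0.049841.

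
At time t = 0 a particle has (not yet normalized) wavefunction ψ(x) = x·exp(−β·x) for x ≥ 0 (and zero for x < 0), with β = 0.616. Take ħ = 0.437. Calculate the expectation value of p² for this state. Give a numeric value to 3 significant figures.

p² ψ = −ħ² d²ψ/dx²; ⟨p²⟩ = −ħ² ∫ ψ*·ψ'' dx / ∫|ψ|² dx.
Differentiate x·exp(−β·x) with the product rule; every integrand then reduces to terms xʲ·e^(−2βx) on [0, ∞), with ∫₀^∞ xʲ·e^(−2βx) dx = j!/(2β)^(j+1).
State is unnormalized: ∫|ψ|² dx = 1.0695, and ∫ψ*·(−ħ² ψ'') dx = 0.077504, so ⟨p²⟩ = 0.077504 / 1.0695.
⟨p²⟩ = 0.072464.

0.0725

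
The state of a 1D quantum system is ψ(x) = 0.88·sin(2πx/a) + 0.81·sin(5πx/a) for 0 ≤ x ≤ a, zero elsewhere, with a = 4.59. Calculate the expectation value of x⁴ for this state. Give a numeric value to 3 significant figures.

67.1

⟨x⁴⟩ = ∫ x⁴·|ψ|² dx / ∫|ψ|² dx (integrals over the domain).
On 0 ≤ x ≤ a (j ≠ l): ∫sin²(jπx/a) dx = a/2, ∫sin(jπx/a)·sin(lπx/a) dx = 0; diagonal moments ∫x·sin²(jπx/a) dx = a²/4, ∫x²·sin²(jπx/a) dx = a³·(1/6 − 1/(4j²π²)); cross terms ∫x·sin(jπx/a)·sin(lπx/a) dx = 0 for j + l even and −4jla²/(π²(j² − l²)²) for j + l odd, ∫x²·sin(jπx/a)·sin(lπx/a) dx = (−1)^(j+l)·4jla³/(π²(j² − l²)²); higher powers the same way via product-to-sum and parts.
State is unnormalized: ∫|ψ|² dx = 3.2830, and ∫ψ*·x⁴·ψ dx = 220.41, so ⟨x⁴⟩ = 220.41 / 3.2830.
⟨x⁴⟩ = 67.137.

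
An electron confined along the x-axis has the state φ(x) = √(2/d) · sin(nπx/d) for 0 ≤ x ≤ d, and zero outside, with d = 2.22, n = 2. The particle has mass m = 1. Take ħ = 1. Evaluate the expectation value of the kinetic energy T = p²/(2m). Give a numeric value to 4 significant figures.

4.005

T = −(ħ²/2m) d²/dx², so ⟨T⟩ = −(ħ²/2m) ∫ φ*·φ'' dx; with m = 1.
d/dx sin(nπx/d) = (nπ/d)·cos(nπx/d) and d²/dx² sin(nπx/d) = −(nπ/d)²·sin(nπx/d); on 0 ≤ x ≤ d, ∫sin²(nπx/d) dx = d/2 and ∫sin(nπx/d)·cos(nπx/d) dx = 0.
⟨T⟩ = 4.0052.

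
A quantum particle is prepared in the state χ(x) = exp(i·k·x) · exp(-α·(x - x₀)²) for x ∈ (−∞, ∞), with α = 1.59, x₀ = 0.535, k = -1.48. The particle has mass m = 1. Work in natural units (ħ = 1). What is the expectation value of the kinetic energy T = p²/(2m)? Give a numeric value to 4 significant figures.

1.890

T = −(ħ²/2m) d²/dx², so ⟨T⟩ = −(ħ²/2m) ∫ χ*·χ'' dx / ∫|χ|² dx; with m = 1.
Gaussian moments (u = x − x₀): ∫u^(2j)·e^(−2αu²) du = (2j−1)!!/(4α)^j · √(π/(2α)), odd powers integrate to 0; here √(π/(2α)) = 0.99394. Derivatives: χ′ = (ik − 2αu)·χ, χ″ = ((ik − 2αu)² − 2α)·χ; the odd-in-u pieces drop out.
State is unnormalized: ∫|χ|² dx = 0.99394, and ∫χ*·(−ħ²/2m · χ'') dx = 1.8788, so ⟨T⟩ = 1.8788 / 0.99394.
⟨T⟩ = 1.8902.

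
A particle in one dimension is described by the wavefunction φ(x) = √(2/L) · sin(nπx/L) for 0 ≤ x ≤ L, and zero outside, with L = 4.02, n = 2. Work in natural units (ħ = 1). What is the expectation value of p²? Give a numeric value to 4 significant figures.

2.443

p² φ = −ħ² d²φ/dx²; ⟨p²⟩ = −ħ² ∫ φ*·φ'' dx.
d/dx sin(nπx/L) = (nπ/L)·cos(nπx/L) and d²/dx² sin(nπx/L) = −(nπ/L)²·sin(nπx/L); on 0 ≤ x ≤ L, ∫sin²(nπx/L) dx = L/2 and ∫sin(nπx/L)·cos(nπx/L) dx = 0.
⟨p²⟩ = 2.4429.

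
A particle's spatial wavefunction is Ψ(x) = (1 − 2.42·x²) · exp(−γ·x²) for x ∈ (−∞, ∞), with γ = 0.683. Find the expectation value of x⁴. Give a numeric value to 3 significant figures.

4.98

⟨x⁴⟩ = ∫ x⁴·|Ψ|² dx / ∫|Ψ|² dx (integrals over the domain).
Expand each integrand as polynomial × e^(−2γx²) and use ∫x^(2j)·e^(−2γx²) dx = (2j−1)!!/(4γ)^j · √(π/(2γ)), odd powers → 0; here √(π/(2γ)) = 1.5165.
State is unnormalized: ∫|Ψ|² dx = 2.3996, and ∫Ψ*·x⁴·Ψ dx = 11.950, so ⟨x⁴⟩ = 11.950 / 2.3996.
⟨x⁴⟩ = 4.9799.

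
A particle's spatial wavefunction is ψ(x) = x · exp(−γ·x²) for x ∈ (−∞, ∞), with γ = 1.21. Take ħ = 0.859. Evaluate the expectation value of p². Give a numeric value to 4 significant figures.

p² ψ = −ħ² d²ψ/dx²; ⟨p²⟩ = −ħ² ∫ ψ*·ψ'' dx / ∫|ψ|² dx.
Expand each integrand as polynomial × e^(−2γx²) and use ∫x^(2j)·e^(−2γx²) dx = (2j−1)!!/(4γ)^j · √(π/(2γ)), odd powers → 0; here √(π/(2γ)) = 1.1394. Differentiate with the product rule, d/dx e^(−γx²) = −2γx·e^(−γx²).
State is unnormalized: ∫|ψ|² dx = 0.23541, and ∫ψ*·(−ħ² ψ'') dx = 0.63054, so ⟨p²⟩ = 0.63054 / 0.23541.
⟨p²⟩ = 2.6785.

2.679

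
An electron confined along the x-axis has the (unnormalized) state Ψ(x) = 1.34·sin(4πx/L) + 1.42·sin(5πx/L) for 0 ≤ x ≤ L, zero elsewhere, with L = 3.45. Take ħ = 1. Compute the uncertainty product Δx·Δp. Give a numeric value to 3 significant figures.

Δx = √(⟨x²⟩−⟨x⟩²), Δp = √(⟨p²⟩−⟨p⟩²).
On 0 ≤ x ≤ L (j ≠ l): ∫sin²(jπx/L) dx = L/2, ∫sin(jπx/L)·sin(lπx/L) dx = 0; diagonal moments ∫x·sin²(jπx/L) dx = L²/4, ∫x²·sin²(jπx/L) dx = L³·(1/6 − 1/(4j²π²)); cross terms ∫x·sin(jπx/L)·sin(lπx/L) dx = 0 for j + l even and −4jlL²/(π²(j² − l²)²) for j + l odd, ∫x²·sin(jπx/L)·sin(lπx/L) dx = (−1)^(j+l)·4jlL³/(π²(j² − l²)²); higher powers the same way via product-to-sum and parts. d²/dx² sin(jπx/L) = −(jπ/L)²·sin(jπx/L); on 0 ≤ x ≤ L, ∫sin²(jπx/L) dx = L/2 and ∫sin(jπx/L)·sin(lπx/L) dx = 0 for j ≠ l, so only diagonal terms survive in ∫|Ψ|² and ∫Ψ·Ψ″; ∫Ψ·Ψ′ dx = [Ψ²/2] between the walls = 0.
Normalization: ∫|Ψ|² dx = 6.5757.
⟨x⟩ = 1.0357, ⟨x²⟩ = 1.5588 ⇒ Δx = 0.69728.
⟨p⟩ = 0.0000, ⟨p²⟩ = 17.215 ⇒ Δp = 4.1491.
Δx·Δp = 2.8931.

2.89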